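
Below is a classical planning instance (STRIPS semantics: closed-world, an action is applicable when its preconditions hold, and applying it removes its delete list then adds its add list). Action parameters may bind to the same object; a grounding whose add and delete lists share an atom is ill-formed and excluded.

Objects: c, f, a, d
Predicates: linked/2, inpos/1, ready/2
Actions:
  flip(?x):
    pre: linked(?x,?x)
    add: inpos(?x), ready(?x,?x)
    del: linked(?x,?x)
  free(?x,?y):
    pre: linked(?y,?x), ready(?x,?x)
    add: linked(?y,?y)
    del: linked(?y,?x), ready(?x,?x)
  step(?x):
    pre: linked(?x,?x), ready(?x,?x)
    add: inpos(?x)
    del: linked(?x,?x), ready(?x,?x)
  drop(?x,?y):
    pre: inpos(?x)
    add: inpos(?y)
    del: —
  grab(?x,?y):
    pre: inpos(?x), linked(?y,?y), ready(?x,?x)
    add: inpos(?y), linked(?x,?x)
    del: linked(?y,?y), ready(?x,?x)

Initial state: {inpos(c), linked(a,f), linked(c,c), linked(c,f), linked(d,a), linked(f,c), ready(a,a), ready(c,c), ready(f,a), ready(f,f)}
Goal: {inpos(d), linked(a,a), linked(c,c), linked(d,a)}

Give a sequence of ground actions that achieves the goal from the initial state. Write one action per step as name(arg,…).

1. free(f,a)  →  {inpos(c), linked(a,a), linked(c,c), linked(c,f), linked(d,a), linked(f,c), ready(a,a), ready(c,c), ready(f,a)}
2. drop(c,d)  →  {inpos(c), inpos(d), linked(a,a), linked(c,c), linked(c,f), linked(d,a), linked(f,c), ready(a,a), ready(c,c), ready(f,a)}

free(f,a); drop(c,d)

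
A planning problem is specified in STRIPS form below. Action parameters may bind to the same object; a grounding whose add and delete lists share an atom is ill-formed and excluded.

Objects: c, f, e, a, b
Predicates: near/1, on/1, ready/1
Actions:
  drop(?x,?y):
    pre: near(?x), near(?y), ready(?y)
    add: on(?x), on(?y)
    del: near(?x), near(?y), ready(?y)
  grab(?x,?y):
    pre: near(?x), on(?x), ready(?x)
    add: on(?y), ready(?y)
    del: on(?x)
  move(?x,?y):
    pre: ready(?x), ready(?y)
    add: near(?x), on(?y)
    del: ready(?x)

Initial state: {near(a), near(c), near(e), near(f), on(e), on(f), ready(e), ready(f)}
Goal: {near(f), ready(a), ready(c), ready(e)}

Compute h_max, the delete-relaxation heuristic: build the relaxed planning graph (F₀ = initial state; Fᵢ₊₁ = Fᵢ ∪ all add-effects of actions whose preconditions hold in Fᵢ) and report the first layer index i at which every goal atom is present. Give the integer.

1

F0 = init (8 atoms)
F1 = F0 ∪ {on(a), on(b), on(c), ready(a), ready(b), ready(c)}  (14 atoms)
goal ⊆ F1  ⇒  h_max = 1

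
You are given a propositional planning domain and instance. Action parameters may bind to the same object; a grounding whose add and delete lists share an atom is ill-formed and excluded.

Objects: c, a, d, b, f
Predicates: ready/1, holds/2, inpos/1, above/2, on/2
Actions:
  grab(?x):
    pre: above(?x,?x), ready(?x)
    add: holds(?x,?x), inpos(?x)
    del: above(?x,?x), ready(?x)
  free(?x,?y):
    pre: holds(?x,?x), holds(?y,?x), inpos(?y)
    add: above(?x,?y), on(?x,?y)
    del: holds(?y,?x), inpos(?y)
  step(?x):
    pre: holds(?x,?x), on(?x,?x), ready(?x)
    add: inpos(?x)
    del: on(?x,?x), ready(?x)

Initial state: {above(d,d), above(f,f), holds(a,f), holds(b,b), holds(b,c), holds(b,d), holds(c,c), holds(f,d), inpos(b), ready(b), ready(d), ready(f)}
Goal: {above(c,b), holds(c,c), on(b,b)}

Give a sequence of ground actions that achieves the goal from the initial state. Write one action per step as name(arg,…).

1. free(b,b)  →  {above(b,b), above(d,d), above(f,f), holds(a,f), holds(b,c), holds(b,d), holds(c,c), holds(f,d), on(b,b), ready(b), ready(d), ready(f)}
2. grab(b)  →  {above(d,d), above(f,f), holds(a,f), holds(b,b), holds(b,c), holds(b,d), holds(c,c), holds(f,d), inpos(b), on(b,b), ready(d), ready(f)}
3. free(c,b)  →  {above(c,b), above(d,d), above(f,f), holds(a,f), holds(b,b), holds(b,d), holds(c,c), holds(f,d), on(b,b), on(c,b), ready(d), ready(f)}

free(b,b); grab(b); free(c,b)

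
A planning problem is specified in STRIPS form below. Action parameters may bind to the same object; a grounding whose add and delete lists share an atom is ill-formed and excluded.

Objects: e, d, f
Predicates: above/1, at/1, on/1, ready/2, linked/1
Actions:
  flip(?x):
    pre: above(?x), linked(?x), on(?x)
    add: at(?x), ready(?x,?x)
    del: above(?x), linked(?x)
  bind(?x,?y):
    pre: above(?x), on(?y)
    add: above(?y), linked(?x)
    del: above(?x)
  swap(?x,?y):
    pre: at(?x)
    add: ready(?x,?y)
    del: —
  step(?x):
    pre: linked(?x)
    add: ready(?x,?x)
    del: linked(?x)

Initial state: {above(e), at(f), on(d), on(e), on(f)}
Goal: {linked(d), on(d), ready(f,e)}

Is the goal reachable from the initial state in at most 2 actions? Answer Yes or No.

No

1. bind(e,d)  →  {above(d), at(f), linked(e), on(d), on(e), on(f)}
2. bind(d,e)  →  {above(e), at(f), linked(d), linked(e), on(d), on(e), on(f)}
3. swap(f,e)  →  {above(e), at(f), linked(d), linked(e), on(d), on(e), on(f), ready(f,e)}
optimal plan length = 3; 3 > 2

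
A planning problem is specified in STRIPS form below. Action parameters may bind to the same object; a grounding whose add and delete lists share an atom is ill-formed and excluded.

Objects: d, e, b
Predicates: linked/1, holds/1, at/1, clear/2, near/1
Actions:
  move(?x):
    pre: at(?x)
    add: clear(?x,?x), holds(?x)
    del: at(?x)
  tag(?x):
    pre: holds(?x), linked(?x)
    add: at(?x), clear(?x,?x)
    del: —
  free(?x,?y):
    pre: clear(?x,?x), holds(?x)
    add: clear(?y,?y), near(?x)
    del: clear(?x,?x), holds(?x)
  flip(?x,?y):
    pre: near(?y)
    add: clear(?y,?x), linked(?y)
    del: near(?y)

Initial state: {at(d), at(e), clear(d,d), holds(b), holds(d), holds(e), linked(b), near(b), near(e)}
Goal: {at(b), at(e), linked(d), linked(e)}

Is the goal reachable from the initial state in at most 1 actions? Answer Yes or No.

No

1. tag(b)  →  {at(b), at(d), at(e), clear(b,b), clear(d,d), holds(b), holds(d), holds(e), linked(b), near(b), near(e)}
2. free(d,e)  →  {at(b), at(d), at(e), clear(b,b), clear(e,e), holds(b), holds(e), linked(b), near(b), near(d), near(e)}
3. flip(d,d)  →  {at(b), at(d), at(e), clear(b,b), clear(d,d), clear(e,e), holds(b), holds(e), linked(b), linked(d), near(b), near(e)}
4. flip(d,e)  →  {at(b), at(d), at(e), clear(b,b), clear(d,d), clear(e,d), clear(e,e), holds(b), holds(e), linked(b), linked(d), linked(e), near(b)}
optimal plan length = 4; 4 > 1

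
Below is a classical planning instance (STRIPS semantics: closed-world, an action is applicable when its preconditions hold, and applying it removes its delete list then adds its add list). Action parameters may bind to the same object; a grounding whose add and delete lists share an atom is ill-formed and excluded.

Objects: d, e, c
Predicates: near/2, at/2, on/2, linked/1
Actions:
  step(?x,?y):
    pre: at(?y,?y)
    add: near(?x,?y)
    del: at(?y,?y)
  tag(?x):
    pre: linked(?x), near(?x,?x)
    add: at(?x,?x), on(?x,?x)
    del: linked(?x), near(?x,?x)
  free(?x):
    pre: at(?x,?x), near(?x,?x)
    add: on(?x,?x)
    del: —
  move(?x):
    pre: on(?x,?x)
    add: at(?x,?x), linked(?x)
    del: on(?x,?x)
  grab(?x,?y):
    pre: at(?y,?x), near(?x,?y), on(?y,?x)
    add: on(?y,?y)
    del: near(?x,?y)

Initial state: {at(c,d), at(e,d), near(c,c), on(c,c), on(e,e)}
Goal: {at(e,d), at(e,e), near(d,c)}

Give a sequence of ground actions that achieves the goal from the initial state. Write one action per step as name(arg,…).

move(e); move(c); step(d,c)

1. move(e)  →  {at(c,d), at(e,d), at(e,e), linked(e), near(c,c), on(c,c)}
2. move(c)  →  {at(c,c), at(c,d), at(e,d), at(e,e), linked(c), linked(e), near(c,c)}
3. step(d,c)  →  {at(c,d), at(e,d), at(e,e), linked(c), linked(e), near(c,c), near(d,c)}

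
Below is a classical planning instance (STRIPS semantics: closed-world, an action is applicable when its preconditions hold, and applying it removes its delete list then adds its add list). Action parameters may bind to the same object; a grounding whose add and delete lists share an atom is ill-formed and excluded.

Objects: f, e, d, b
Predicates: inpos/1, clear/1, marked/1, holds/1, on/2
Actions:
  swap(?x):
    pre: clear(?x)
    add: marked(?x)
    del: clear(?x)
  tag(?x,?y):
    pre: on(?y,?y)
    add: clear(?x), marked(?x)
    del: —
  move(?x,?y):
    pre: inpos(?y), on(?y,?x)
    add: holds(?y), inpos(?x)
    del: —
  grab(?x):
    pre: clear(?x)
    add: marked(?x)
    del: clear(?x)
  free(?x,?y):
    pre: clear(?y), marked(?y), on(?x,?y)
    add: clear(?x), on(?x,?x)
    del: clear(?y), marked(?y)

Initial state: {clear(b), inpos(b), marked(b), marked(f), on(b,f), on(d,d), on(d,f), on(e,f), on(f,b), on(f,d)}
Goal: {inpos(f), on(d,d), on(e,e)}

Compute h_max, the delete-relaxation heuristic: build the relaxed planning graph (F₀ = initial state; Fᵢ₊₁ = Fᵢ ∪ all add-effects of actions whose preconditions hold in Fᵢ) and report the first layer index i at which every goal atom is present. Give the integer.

2

F0 = init (10 atoms)
F1 = F0 ∪ {clear(d), clear(e), clear(f), holds(b), inpos(f), marked(d), marked(e), on(f,f)}  (18 atoms)
F2 = F1 ∪ {holds(f), inpos(d), on(b,b), on(e,e)}  (22 atoms)
goal ⊆ F2  ⇒  h_max = 2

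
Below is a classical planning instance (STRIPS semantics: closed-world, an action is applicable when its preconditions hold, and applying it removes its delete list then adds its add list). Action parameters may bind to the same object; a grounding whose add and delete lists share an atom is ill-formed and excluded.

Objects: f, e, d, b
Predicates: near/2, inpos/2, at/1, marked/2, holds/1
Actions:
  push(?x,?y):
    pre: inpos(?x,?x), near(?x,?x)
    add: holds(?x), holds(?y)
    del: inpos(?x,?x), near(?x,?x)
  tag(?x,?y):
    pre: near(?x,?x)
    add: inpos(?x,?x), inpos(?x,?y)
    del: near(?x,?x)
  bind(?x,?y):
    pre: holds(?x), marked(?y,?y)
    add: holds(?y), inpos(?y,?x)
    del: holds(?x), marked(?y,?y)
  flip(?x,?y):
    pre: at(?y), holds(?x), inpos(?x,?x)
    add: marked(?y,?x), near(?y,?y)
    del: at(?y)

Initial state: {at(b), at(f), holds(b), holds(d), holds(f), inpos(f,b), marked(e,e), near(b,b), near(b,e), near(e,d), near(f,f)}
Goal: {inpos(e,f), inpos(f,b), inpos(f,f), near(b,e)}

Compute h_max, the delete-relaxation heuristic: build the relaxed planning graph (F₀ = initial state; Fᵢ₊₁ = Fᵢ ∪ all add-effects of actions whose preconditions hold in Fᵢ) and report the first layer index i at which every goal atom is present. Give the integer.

1

F0 = init (11 atoms)
F1 = F0 ∪ {holds(e), inpos(b,b), inpos(b,d), inpos(b,e), inpos(b,f), inpos(e,b), inpos(e,d), inpos(e,f), inpos(f,d), inpos(f,e), inpos(f,f)}  (22 atoms)
goal ⊆ F1  ⇒  h_max = 1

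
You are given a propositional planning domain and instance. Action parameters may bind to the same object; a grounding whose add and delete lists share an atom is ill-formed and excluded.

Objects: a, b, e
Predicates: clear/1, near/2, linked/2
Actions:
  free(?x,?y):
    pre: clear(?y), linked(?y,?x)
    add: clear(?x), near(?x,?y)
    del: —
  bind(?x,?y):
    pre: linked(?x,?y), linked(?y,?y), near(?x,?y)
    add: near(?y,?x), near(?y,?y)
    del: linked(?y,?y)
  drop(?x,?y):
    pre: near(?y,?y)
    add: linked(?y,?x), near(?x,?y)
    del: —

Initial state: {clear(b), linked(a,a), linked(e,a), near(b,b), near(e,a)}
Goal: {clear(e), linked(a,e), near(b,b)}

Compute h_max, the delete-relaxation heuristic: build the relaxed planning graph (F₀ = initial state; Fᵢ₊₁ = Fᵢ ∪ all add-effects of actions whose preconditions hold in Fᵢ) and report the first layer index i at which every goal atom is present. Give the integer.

2

F0 = init (5 atoms)
F1 = F0 ∪ {linked(b,a), linked(b,b), linked(b,e), near(a,a), near(a,b), near(a,e), near(e,b)}  (12 atoms)
F2 = F1 ∪ {clear(a), clear(e), linked(a,b), linked(a,e), near(b,a)}  (17 atoms)
goal ⊆ F2  ⇒  h_max = 2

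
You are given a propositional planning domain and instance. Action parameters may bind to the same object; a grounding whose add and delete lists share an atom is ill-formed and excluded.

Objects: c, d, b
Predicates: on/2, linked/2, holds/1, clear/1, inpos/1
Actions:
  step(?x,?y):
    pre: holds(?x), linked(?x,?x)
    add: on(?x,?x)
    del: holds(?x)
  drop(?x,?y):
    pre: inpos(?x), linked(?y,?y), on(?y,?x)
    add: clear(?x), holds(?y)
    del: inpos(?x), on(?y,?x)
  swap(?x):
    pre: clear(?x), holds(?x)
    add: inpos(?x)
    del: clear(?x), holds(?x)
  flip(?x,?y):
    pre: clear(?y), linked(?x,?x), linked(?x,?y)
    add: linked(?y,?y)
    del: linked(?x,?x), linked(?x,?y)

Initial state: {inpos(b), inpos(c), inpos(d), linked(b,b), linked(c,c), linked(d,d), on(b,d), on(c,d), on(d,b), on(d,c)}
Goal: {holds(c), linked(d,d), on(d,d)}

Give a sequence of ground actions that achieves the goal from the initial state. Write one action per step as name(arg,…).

drop(c,d); step(d,c); drop(d,c)

1. drop(c,d)  →  {clear(c), holds(d), inpos(b), inpos(d), linked(b,b), linked(c,c), linked(d,d), on(b,d), on(c,d), on(d,b)}
2. step(d,c)  →  {clear(c), inpos(b), inpos(d), linked(b,b), linked(c,c), linked(d,d), on(b,d), on(c,d), on(d,b), on(d,d)}
3. drop(d,c)  →  {clear(c), clear(d), holds(c), inpos(b), linked(b,b), linked(c,c), linked(d,d), on(b,d), on(d,b), on(d,d)}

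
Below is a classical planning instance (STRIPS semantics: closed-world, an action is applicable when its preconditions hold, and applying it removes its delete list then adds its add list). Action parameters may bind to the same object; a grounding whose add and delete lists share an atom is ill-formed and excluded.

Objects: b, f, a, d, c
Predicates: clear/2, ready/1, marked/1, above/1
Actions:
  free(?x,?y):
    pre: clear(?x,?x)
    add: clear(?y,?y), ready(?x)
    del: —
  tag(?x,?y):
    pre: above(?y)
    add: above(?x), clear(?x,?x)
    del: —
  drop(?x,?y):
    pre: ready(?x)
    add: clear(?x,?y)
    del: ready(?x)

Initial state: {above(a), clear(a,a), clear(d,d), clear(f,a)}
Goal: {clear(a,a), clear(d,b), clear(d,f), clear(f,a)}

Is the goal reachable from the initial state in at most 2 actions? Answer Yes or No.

1. free(d,b)  →  {above(a), clear(a,a), clear(b,b), clear(d,d), clear(f,a), ready(d)}
2. drop(d,b)  →  {above(a), clear(a,a), clear(b,b), clear(d,b), clear(d,d), clear(f,a)}
3. free(d,b)  →  {above(a), clear(a,a), clear(b,b), clear(d,b), clear(d,d), clear(f,a), ready(d)}
4. drop(d,f)  →  {above(a), clear(a,a), clear(b,b), clear(d,b), clear(d,d), clear(d,f), clear(f,a)}
optimal plan length = 4; 4 > 2

No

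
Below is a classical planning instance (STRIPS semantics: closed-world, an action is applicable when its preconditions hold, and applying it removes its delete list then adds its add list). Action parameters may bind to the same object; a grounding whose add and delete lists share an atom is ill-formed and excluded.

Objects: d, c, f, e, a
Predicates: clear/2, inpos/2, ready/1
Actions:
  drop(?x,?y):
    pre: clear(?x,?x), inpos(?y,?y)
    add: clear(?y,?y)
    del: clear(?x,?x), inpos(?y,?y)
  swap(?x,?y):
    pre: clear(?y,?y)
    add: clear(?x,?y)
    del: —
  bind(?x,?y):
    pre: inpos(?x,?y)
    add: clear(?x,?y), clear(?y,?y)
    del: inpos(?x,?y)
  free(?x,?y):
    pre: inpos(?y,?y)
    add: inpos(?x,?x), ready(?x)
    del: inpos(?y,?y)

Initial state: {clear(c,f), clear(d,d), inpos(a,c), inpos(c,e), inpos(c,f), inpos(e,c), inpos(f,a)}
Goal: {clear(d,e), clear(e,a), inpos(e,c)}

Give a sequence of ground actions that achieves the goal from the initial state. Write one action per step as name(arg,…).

bind(c,e); swap(d,e); bind(f,a); swap(e,a)

1. bind(c,e)  →  {clear(c,e), clear(c,f), clear(d,d), clear(e,e), inpos(a,c), inpos(c,f), inpos(e,c), inpos(f,a)}
2. swap(d,e)  →  {clear(c,e), clear(c,f), clear(d,d), clear(d,e), clear(e,e), inpos(a,c), inpos(c,f), inpos(e,c), inpos(f,a)}
3. bind(f,a)  →  {clear(a,a), clear(c,e), clear(c,f), clear(d,d), clear(d,e), clear(e,e), clear(f,a), inpos(a,c), inpos(c,f), inpos(e,c)}
4. swap(e,a)  →  {clear(a,a), clear(c,e), clear(c,f), clear(d,d), clear(d,e), clear(e,a), clear(e,e), clear(f,a), inpos(a,c), inpos(c,f), inpos(e,c)}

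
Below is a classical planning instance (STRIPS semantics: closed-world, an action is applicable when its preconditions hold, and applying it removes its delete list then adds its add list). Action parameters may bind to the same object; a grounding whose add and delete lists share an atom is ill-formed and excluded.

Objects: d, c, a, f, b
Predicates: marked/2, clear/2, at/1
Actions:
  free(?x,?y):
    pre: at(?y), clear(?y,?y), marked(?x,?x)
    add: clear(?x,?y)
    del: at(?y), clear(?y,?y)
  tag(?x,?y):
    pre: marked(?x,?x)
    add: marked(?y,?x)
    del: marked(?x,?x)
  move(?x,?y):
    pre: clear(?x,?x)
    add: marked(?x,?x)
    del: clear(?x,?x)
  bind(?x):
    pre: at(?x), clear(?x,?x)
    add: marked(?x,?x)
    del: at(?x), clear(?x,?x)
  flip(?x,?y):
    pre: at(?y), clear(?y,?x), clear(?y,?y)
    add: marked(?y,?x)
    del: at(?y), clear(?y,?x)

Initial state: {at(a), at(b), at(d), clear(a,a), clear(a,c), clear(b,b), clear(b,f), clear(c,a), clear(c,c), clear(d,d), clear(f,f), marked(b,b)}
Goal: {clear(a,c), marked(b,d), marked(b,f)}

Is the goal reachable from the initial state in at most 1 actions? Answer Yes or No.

No

1. move(d,d)  →  {at(a), at(b), at(d), clear(a,a), clear(a,c), clear(b,b), clear(b,f), clear(c,a), clear(c,c), clear(f,f), marked(b,b), marked(d,d)}
2. tag(d,b)  →  {at(a), at(b), at(d), clear(a,a), clear(a,c), clear(b,b), clear(b,f), clear(c,a), clear(c,c), clear(f,f), marked(b,b), marked(b,d)}
3. flip(f,b)  →  {at(a), at(d), clear(a,a), clear(a,c), clear(b,b), clear(c,a), clear(c,c), clear(f,f), marked(b,b), marked(b,d), marked(b,f)}
optimal plan length = 3; 3 > 1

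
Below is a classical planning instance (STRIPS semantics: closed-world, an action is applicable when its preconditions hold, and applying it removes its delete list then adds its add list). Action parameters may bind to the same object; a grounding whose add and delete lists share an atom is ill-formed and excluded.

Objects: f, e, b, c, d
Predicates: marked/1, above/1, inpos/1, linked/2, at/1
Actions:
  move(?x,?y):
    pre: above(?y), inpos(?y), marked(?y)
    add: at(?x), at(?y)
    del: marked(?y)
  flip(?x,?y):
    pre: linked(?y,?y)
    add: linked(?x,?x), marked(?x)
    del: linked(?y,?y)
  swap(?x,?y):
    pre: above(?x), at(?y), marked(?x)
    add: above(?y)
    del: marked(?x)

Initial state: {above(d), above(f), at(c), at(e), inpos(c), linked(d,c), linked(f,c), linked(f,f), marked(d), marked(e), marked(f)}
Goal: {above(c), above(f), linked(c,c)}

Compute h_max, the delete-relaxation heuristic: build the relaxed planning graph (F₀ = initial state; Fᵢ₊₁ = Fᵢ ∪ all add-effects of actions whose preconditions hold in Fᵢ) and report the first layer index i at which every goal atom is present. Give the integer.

F0 = init (11 atoms)
F1 = F0 ∪ {above(c), above(e), linked(b,b), linked(c,c), linked(d,d), linked(e,e), marked(b), marked(c)}  (19 atoms)
goal ⊆ F1  ⇒  h_max = 1

1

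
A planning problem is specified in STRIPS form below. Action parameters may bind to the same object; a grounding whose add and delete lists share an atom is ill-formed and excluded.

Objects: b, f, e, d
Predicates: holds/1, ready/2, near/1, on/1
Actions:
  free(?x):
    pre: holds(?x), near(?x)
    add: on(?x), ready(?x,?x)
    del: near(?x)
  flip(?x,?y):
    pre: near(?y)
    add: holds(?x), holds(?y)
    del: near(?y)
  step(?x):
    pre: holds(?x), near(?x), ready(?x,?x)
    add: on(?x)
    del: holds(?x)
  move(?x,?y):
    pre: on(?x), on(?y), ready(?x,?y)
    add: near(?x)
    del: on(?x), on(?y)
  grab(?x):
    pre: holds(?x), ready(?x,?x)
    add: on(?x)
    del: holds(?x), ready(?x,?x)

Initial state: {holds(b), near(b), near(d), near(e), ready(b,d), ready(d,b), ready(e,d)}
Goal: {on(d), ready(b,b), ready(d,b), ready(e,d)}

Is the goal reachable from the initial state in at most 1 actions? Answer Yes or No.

No

1. free(b)  →  {holds(b), near(d), near(e), on(b), ready(b,b), ready(b,d), ready(d,b), ready(e,d)}
2. flip(d,e)  →  {holds(b), holds(d), holds(e), near(d), on(b), ready(b,b), ready(b,d), ready(d,b), ready(e,d)}
3. free(d)  →  {holds(b), holds(d), holds(e), on(b), on(d), ready(b,b), ready(b,d), ready(d,b), ready(d,d), ready(e,d)}
optimal plan length = 3; 3 > 1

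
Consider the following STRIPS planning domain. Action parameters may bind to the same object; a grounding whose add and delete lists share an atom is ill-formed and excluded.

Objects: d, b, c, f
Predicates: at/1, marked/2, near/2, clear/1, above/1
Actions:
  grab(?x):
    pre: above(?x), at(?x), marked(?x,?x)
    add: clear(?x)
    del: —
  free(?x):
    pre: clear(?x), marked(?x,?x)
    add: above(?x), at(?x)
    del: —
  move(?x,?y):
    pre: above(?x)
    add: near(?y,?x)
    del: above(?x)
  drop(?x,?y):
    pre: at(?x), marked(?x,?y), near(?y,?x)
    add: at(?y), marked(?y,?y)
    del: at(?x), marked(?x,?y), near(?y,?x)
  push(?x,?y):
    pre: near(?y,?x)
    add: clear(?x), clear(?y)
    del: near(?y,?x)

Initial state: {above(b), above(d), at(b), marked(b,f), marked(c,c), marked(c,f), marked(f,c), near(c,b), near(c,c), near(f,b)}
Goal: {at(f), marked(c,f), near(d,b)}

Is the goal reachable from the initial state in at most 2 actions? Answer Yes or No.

1. move(b,d)  →  {above(d), at(b), marked(b,f), marked(c,c), marked(c,f), marked(f,c), near(c,b), near(c,c), near(d,b), near(f,b)}
2. drop(b,f)  →  {above(d), at(f), marked(c,c), marked(c,f), marked(f,c), marked(f,f), near(c,b), near(c,c), near(d,b)}
optimal plan length = 2; 2 ≤ 2

Yes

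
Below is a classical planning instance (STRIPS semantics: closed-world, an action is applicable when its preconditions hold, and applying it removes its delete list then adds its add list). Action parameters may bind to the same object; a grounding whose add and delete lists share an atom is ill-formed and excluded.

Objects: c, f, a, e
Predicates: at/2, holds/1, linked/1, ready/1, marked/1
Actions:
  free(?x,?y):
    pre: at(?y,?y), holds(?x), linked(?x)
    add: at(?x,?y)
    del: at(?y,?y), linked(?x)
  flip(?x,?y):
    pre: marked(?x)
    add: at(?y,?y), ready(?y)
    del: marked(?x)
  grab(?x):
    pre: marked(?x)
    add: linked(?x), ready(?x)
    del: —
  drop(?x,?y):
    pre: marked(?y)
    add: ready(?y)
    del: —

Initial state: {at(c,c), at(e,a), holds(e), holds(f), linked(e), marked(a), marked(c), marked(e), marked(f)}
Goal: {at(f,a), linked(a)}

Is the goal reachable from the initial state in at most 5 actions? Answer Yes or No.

1. flip(c,a)  →  {at(a,a), at(c,c), at(e,a), holds(e), holds(f), linked(e), marked(a), marked(e), marked(f), ready(a)}
2. grab(f)  →  {at(a,a), at(c,c), at(e,a), holds(e), holds(f), linked(e), linked(f), marked(a), marked(e), marked(f), ready(a), ready(f)}
3. free(f,a)  →  {at(c,c), at(e,a), at(f,a), holds(e), holds(f), linked(e), marked(a), marked(e), marked(f), ready(a), ready(f)}
4. grab(a)  →  {at(c,c), at(e,a), at(f,a), holds(e), holds(f), linked(a), linked(e), marked(a), marked(e), marked(f), ready(a), ready(f)}
optimal plan length = 4; 4 ≤ 5

Yes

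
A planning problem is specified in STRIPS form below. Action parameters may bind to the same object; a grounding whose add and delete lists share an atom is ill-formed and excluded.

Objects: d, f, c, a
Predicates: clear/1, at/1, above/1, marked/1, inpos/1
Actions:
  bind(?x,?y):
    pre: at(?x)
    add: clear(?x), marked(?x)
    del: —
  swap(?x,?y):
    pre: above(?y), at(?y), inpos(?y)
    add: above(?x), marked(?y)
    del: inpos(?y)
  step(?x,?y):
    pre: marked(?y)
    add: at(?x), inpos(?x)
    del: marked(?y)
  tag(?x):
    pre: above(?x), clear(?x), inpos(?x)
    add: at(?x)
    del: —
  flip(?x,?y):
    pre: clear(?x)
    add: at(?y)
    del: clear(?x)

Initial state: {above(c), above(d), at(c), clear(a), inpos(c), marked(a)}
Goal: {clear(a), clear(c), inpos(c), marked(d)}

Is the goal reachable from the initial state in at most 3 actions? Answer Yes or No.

Yes

1. bind(c,d)  →  {above(c), above(d), at(c), clear(a), clear(c), inpos(c), marked(a), marked(c)}
2. step(d,c)  →  {above(c), above(d), at(c), at(d), clear(a), clear(c), inpos(c), inpos(d), marked(a)}
3. bind(d,d)  →  {above(c), above(d), at(c), at(d), clear(a), clear(c), clear(d), inpos(c), inpos(d), marked(a), marked(d)}
optimal plan length = 3; 3 ≤ 3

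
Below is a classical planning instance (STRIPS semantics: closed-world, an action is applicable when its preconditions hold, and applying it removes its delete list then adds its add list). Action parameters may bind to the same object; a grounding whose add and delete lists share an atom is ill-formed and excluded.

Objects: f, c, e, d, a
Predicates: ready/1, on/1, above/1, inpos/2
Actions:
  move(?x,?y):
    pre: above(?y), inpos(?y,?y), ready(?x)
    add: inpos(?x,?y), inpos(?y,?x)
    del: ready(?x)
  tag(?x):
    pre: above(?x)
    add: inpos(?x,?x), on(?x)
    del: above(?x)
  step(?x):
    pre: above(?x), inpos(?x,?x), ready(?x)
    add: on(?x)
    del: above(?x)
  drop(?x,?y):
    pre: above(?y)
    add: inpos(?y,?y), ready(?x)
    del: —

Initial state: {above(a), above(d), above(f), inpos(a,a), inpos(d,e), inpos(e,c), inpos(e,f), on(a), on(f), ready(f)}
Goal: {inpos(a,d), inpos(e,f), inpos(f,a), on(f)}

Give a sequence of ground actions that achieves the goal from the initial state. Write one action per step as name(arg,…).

1. move(f,a)  →  {above(a), above(d), above(f), inpos(a,a), inpos(a,f), inpos(d,e), inpos(e,c), inpos(e,f), inpos(f,a), on(a), on(f)}
2. drop(d,f)  →  {above(a), above(d), above(f), inpos(a,a), inpos(a,f), inpos(d,e), inpos(e,c), inpos(e,f), inpos(f,a), inpos(f,f), on(a), on(f), ready(d)}
3. move(d,a)  →  {above(a), above(d), above(f), inpos(a,a), inpos(a,d), inpos(a,f), inpos(d,a), inpos(d,e), inpos(e,c), inpos(e,f), inpos(f,a), inpos(f,f), on(a), on(f)}

move(f,a); drop(d,f); move(d,a)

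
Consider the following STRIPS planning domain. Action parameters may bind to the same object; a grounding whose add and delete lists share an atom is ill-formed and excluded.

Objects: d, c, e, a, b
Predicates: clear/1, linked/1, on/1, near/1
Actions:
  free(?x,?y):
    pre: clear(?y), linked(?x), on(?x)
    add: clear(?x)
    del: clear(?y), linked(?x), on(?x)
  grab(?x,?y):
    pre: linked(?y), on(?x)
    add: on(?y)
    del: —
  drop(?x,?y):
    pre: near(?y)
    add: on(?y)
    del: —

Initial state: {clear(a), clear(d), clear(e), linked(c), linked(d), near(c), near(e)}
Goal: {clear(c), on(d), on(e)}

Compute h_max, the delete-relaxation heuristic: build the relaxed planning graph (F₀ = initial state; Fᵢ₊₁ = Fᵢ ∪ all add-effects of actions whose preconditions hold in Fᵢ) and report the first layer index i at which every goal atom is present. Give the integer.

2

F0 = init (7 atoms)
F1 = F0 ∪ {on(c), on(e)}  (9 atoms)
F2 = F1 ∪ {clear(c), on(d)}  (11 atoms)
goal ⊆ F2  ⇒  h_max = 2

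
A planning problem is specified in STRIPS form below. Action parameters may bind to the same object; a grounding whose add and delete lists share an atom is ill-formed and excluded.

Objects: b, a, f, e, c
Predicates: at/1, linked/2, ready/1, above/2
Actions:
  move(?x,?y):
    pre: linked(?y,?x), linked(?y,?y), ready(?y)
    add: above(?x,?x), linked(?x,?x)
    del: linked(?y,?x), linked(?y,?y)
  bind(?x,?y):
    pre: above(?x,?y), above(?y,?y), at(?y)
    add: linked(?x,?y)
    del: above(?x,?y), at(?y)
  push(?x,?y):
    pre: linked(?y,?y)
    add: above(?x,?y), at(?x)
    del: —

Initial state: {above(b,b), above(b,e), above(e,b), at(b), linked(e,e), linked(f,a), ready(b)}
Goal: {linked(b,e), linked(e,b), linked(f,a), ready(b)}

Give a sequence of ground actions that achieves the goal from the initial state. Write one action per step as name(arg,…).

1. bind(e,b)  →  {above(b,b), above(b,e), linked(e,b), linked(e,e), linked(f,a), ready(b)}
2. push(e,e)  →  {above(b,b), above(b,e), above(e,e), at(e), linked(e,b), linked(e,e), linked(f,a), ready(b)}
3. bind(b,e)  →  {above(b,b), above(e,e), linked(b,e), linked(e,b), linked(e,e), linked(f,a), ready(b)}

bind(e,b); push(e,e); bind(b,e)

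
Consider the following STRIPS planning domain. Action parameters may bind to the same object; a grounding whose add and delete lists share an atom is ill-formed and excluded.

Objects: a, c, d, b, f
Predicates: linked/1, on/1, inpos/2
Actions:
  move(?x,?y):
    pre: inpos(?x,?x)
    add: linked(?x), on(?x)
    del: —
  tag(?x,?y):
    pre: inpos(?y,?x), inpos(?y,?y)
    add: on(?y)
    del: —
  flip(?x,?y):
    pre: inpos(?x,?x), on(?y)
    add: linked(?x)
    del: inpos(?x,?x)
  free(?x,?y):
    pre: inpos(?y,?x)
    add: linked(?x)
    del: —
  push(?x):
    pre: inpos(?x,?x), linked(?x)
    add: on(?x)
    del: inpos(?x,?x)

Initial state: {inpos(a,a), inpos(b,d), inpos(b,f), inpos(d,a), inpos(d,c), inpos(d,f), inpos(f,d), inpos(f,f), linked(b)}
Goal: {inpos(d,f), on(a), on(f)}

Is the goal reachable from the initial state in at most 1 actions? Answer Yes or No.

1. move(a,a)  →  {inpos(a,a), inpos(b,d), inpos(b,f), inpos(d,a), inpos(d,c), inpos(d,f), inpos(f,d), inpos(f,f), linked(a), linked(b), on(a)}
2. move(f,a)  →  {inpos(a,a), inpos(b,d), inpos(b,f), inpos(d,a), inpos(d,c), inpos(d,f), inpos(f,d), inpos(f,f), linked(a), linked(b), linked(f), on(a), on(f)}
optimal plan length = 2; 2 > 1

No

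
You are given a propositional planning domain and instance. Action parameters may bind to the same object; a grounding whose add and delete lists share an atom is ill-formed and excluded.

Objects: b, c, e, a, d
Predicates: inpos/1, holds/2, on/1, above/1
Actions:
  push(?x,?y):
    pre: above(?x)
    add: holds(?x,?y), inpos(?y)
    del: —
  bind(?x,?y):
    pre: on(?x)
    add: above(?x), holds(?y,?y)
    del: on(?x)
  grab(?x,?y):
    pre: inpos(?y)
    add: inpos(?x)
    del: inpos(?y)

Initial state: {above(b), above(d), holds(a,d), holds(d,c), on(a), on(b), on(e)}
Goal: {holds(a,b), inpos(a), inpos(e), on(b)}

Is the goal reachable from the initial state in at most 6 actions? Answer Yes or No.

1. push(b,e)  →  {above(b), above(d), holds(a,d), holds(b,e), holds(d,c), inpos(e), on(a), on(b), on(e)}
2. push(b,a)  →  {above(b), above(d), holds(a,d), holds(b,a), holds(b,e), holds(d,c), inpos(a), inpos(e), on(a), on(b), on(e)}
3. bind(a,b)  →  {above(a), above(b), above(d), holds(a,d), holds(b,a), holds(b,b), holds(b,e), holds(d,c), inpos(a), inpos(e), on(b), on(e)}
4. push(a,b)  →  {above(a), above(b), above(d), holds(a,b), holds(a,d), holds(b,a), holds(b,b), holds(b,e), holds(d,c), inpos(a), inpos(b), inpos(e), on(b), on(e)}
optimal plan length = 4; 4 ≤ 6

Yes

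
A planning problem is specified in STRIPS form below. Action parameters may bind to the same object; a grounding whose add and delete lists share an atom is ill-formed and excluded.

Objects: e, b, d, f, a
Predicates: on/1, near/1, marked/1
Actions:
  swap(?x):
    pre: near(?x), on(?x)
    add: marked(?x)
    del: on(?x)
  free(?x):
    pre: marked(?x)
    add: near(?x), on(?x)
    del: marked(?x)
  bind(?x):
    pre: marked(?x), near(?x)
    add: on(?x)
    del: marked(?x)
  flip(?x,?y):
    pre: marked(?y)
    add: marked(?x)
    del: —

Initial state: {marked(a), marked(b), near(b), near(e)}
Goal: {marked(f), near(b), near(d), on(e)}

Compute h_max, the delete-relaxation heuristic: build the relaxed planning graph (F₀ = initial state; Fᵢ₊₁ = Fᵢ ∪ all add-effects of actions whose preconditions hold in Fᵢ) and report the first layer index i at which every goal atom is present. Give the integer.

2

F0 = init (4 atoms)
F1 = F0 ∪ {marked(d), marked(e), marked(f), near(a), on(a), on(b)}  (10 atoms)
F2 = F1 ∪ {near(d), near(f), on(d), on(e), on(f)}  (15 atoms)
goal ⊆ F2  ⇒  h_max = 2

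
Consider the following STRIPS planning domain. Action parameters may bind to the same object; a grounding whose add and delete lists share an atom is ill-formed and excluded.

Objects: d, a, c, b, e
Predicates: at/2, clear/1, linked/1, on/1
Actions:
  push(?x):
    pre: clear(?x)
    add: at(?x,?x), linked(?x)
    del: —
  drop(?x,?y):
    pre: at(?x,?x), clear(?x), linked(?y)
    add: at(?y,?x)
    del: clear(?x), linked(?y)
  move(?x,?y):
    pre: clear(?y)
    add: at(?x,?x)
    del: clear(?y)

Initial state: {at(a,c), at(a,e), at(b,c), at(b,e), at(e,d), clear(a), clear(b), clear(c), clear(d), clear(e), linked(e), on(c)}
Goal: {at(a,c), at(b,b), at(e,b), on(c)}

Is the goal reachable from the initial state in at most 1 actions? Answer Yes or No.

1. push(b)  →  {at(a,c), at(a,e), at(b,b), at(b,c), at(b,e), at(e,d), clear(a), clear(b), clear(c), clear(d), clear(e), linked(b), linked(e), on(c)}
2. drop(b,e)  →  {at(a,c), at(a,e), at(b,b), at(b,c), at(b,e), at(e,b), at(e,d), clear(a), clear(c), clear(d), clear(e), linked(b), on(c)}
optimal plan length = 2; 2 > 1

No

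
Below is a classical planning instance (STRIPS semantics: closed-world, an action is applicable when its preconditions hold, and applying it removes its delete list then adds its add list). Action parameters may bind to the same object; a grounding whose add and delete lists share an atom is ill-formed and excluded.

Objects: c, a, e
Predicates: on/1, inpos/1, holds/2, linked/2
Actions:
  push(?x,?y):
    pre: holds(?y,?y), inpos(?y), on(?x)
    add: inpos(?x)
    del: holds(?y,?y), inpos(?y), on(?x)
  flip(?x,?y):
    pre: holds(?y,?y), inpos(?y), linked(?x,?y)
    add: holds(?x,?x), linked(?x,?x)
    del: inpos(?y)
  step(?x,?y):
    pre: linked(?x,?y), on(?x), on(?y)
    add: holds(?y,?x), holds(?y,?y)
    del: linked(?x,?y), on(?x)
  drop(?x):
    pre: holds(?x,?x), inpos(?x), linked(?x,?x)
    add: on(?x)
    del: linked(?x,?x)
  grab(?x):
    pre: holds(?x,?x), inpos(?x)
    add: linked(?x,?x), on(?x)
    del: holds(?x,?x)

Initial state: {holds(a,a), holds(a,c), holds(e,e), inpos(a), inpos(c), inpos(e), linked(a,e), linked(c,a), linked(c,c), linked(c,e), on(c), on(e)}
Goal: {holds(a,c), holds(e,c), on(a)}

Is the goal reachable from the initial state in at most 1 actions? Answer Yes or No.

No

1. step(c,e)  →  {holds(a,a), holds(a,c), holds(e,c), holds(e,e), inpos(a), inpos(c), inpos(e), linked(a,e), linked(c,a), linked(c,c), on(e)}
2. grab(a)  →  {holds(a,c), holds(e,c), holds(e,e), inpos(a), inpos(c), inpos(e), linked(a,a), linked(a,e), linked(c,a), linked(c,c), on(a), on(e)}
optimal plan length = 2; 2 > 1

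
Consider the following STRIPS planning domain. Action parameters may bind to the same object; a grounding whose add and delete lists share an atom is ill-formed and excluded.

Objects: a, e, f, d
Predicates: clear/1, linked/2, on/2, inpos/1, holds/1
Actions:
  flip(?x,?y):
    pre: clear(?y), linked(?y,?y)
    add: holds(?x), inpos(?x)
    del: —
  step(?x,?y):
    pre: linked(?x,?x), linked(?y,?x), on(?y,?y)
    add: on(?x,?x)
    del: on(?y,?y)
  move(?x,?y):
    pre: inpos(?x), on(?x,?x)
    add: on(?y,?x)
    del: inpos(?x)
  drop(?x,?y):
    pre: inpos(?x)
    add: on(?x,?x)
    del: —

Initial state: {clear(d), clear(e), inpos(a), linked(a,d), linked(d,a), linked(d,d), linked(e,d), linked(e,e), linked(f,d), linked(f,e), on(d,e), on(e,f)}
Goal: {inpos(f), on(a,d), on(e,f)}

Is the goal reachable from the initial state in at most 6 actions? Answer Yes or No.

1. flip(f,e)  →  {clear(d), clear(e), holds(f), inpos(a), inpos(f), linked(a,d), linked(d,a), linked(d,d), linked(e,d), linked(e,e), linked(f,d), linked(f,e), on(d,e), on(e,f)}
2. flip(d,e)  →  {clear(d), clear(e), holds(d), holds(f), inpos(a), inpos(d), inpos(f), linked(a,d), linked(d,a), linked(d,d), linked(e,d), linked(e,e), linked(f,d), linked(f,e), on(d,e), on(e,f)}
3. drop(d,a)  →  {clear(d), clear(e), holds(d), holds(f), inpos(a), inpos(d), inpos(f), linked(a,d), linked(d,a), linked(d,d), linked(e,d), linked(e,e), linked(f,d), linked(f,e), on(d,d), on(d,e), on(e,f)}
4. move(d,a)  →  {clear(d), clear(e), holds(d), holds(f), inpos(a), inpos(f), linked(a,d), linked(d,a), linked(d,d), linked(e,d), linked(e,e), linked(f,d), linked(f,e), on(a,d), on(d,d), on(d,e), on(e,f)}
optimal plan length = 4; 4 ≤ 6

Yes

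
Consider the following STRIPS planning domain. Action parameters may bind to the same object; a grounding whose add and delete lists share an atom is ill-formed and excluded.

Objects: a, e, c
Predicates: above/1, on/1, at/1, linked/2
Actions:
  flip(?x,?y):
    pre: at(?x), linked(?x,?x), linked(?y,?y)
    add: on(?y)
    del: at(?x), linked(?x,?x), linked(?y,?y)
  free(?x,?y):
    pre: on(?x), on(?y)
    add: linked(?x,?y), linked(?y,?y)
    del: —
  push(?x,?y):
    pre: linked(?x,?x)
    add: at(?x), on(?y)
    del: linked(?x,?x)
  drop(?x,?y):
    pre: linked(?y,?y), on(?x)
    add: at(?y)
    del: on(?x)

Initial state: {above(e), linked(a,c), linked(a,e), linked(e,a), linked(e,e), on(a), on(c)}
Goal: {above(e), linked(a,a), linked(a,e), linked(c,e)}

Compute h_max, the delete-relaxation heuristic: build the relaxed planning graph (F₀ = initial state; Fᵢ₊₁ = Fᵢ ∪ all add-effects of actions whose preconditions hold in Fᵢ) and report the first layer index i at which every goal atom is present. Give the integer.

2

F0 = init (7 atoms)
F1 = F0 ∪ {at(e), linked(a,a), linked(c,a), linked(c,c), on(e)}  (12 atoms)
F2 = F1 ∪ {at(a), at(c), linked(c,e), linked(e,c)}  (16 atoms)
goal ⊆ F2  ⇒  h_max = 2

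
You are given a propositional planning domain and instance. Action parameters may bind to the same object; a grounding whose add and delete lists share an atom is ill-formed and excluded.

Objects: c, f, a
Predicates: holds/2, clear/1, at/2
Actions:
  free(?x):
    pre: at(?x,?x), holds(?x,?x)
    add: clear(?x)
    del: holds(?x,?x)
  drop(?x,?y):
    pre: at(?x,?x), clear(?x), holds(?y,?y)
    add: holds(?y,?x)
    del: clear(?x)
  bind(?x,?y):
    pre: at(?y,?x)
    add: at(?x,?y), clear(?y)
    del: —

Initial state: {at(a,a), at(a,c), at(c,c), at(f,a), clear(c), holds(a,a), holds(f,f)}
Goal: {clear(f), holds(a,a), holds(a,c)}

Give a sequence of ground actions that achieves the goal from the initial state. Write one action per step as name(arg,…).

1. drop(c,a)  →  {at(a,a), at(a,c), at(c,c), at(f,a), holds(a,a), holds(a,c), holds(f,f)}
2. bind(a,f)  →  {at(a,a), at(a,c), at(a,f), at(c,c), at(f,a), clear(f), holds(a,a), holds(a,c), holds(f,f)}

drop(c,a); bind(a,f)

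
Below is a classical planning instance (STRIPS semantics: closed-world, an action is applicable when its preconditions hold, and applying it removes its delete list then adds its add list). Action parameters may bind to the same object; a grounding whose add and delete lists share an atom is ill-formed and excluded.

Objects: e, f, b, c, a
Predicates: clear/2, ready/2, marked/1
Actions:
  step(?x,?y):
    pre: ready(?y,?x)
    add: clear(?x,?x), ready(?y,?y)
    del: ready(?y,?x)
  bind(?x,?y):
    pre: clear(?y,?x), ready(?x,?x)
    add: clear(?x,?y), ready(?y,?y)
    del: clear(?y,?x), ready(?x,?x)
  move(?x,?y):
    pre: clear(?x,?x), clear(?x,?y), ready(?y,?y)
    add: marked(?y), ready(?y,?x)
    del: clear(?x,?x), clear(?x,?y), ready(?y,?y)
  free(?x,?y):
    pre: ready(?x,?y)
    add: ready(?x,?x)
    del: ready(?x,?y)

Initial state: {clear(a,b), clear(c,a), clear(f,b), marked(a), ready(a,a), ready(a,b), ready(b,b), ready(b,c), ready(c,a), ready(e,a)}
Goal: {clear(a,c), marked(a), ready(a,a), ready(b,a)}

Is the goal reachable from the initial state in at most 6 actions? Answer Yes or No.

1. step(a,e)  →  {clear(a,a), clear(a,b), clear(c,a), clear(f,b), marked(a), ready(a,a), ready(a,b), ready(b,b), ready(b,c), ready(c,a), ready(e,e)}
2. bind(a,c)  →  {clear(a,a), clear(a,b), clear(a,c), clear(f,b), marked(a), ready(a,b), ready(b,b), ready(b,c), ready(c,a), ready(c,c), ready(e,e)}
3. step(b,a)  →  {clear(a,a), clear(a,b), clear(a,c), clear(b,b), clear(f,b), marked(a), ready(a,a), ready(b,b), ready(b,c), ready(c,a), ready(c,c), ready(e,e)}
4. move(a,b)  →  {clear(a,c), clear(b,b), clear(f,b), marked(a), marked(b), ready(a,a), ready(b,a), ready(b,c), ready(c,a), ready(c,c), ready(e,e)}
optimal plan length = 4; 4 ≤ 6

Yes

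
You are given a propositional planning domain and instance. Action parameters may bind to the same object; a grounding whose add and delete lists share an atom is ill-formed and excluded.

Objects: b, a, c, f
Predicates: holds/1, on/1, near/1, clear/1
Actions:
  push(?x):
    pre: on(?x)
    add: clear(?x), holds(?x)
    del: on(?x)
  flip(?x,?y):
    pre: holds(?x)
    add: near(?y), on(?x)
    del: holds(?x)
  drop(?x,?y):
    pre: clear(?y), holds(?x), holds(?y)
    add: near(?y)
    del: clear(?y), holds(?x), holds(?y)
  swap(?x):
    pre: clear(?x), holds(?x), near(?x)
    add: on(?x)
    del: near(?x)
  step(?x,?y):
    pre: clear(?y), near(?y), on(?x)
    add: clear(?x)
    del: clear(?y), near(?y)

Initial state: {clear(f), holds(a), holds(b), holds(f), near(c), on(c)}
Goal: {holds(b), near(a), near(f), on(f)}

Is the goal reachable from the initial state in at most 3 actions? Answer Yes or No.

1. flip(a,a)  →  {clear(f), holds(b), holds(f), near(a), near(c), on(a), on(c)}
2. flip(f,f)  →  {clear(f), holds(b), near(a), near(c), near(f), on(a), on(c), on(f)}
optimal plan length = 2; 2 ≤ 3

Yes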